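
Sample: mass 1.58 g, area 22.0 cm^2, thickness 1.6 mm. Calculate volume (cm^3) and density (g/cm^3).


Volume = 3.520 cm^3
Density = 0.449 g/cm^3


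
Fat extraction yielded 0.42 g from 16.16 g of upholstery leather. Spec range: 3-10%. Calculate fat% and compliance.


Fat content = 2.6%
Compliant: No

Fat% = 0.42 / 16.16 x 100 = 2.6%
Spec range: 3-10%
Compliant: No


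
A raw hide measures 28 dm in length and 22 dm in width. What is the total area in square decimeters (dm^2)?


Area = length x width
Area = 28 x 22 = 616 dm^2


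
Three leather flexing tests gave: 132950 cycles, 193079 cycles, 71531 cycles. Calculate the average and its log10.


Average = (132950 + 193079 + 71531) / 3 = 132520 cycles
log10(132520) = 5.12


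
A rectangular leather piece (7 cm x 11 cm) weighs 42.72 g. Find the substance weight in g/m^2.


5548.1 g/m^2

Area = 7 x 11 = 77 cm^2
SW = 42.72 / 77 x 10000 = 5548.1 g/m^2


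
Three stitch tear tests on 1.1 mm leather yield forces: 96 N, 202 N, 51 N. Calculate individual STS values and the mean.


STS1 = 96 / 1.1 = 87.3 N/mm
STS2 = 202 / 1.1 = 183.6 N/mm
STS3 = 51 / 1.1 = 46.4 N/mm
Mean = (87.3 + 183.6 + 46.4) / 3 = 105.8 N/mm


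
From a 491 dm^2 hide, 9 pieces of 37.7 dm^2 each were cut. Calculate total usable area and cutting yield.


Total usable = 9 x 37.7 = 339.3 dm^2
Yield = 339.3 / 491 x 100 = 69.1%


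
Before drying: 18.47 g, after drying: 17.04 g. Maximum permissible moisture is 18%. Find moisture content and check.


MC = (18.47 - 17.04) / 18.47 x 100 = 7.7%
Maximum: 18%
Acceptable: Yes


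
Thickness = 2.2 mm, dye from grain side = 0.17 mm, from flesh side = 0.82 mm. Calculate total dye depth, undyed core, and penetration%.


Total dyed = 0.17 + 0.82 = 0.99 mm
Undyed core = 2.2 - 0.99 = 1.21 mm
Penetration = 0.99 / 2.2 x 100 = 45.0%


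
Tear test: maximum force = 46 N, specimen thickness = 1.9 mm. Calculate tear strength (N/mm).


24.2 N/mm

Tear strength = force / thickness
Tear = 46 / 1.9 = 24.2 N/mm


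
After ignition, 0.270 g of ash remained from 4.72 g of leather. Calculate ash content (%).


5.72%

Ash% = 0.270 / 4.72 x 100
Ash% = 5.72%


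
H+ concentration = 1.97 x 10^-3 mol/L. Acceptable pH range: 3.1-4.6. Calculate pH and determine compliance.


pH = -log10(1.97 x 10^-3) = 2.71
Range: 3.1 to 4.6
Compliant: No


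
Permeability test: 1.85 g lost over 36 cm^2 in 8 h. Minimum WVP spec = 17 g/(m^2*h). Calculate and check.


WVP = 64.24 g/(m^2*h)
Meets specification: Yes

WVP = 1.85 / (36 x 8) x 10000 = 64.24 g/(m^2*h)
Minimum: 17 g/(m^2*h)
Meets spec: Yes


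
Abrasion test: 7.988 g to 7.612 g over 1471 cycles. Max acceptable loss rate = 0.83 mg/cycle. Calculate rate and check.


Rate = 0.256 mg/cycle
Passes: Yes

Loss = 7.988 - 7.612 = 0.376 g
Rate = 0.376 g / 1471 cycles x 1000 = 0.256 mg/cycle
Max = 0.83 mg/cycle
Passes: Yes


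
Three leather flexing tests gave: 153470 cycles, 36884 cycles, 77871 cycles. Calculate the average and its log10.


Average = (153470 + 36884 + 77871) / 3 = 89408 cycles
log10(89408) = 4.95


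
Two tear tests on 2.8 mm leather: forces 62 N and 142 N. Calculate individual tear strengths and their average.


Tear 1 = 22.1 N/mm
Tear 2 = 50.7 N/mm
Average = 36.4 N/mm

Tear 1 = 62 / 2.8 = 22.1 N/mm
Tear 2 = 142 / 2.8 = 50.7 N/mm
Average = (22.1 + 50.7) / 2 = 36.4 N/mm


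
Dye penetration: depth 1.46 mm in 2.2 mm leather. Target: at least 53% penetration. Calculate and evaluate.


Penetration = 1.46 / 2.2 x 100 = 66.4%
Target: 53%
Meets target: Yes


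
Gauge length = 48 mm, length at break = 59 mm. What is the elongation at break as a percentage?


Extension = 59 - 48 = 11 mm
Elongation = 11 / 48 x 100 = 22.9%


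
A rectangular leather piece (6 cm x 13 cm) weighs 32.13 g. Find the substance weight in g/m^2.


4119.2 g/m^2

Area = 6 x 13 = 78 cm^2
SW = 32.13 / 78 x 10000 = 4119.2 g/m^2


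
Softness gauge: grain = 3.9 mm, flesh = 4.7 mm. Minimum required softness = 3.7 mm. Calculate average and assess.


Average = (3.9 + 4.7) / 2 = 4.30 mm
Minimum = 3.7 mm
Meets requirement: Yes


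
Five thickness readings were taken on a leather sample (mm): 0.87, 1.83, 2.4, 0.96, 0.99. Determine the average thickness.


1.41 mm


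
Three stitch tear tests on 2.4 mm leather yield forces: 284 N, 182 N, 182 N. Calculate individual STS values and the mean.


STS1 = 118.3 N/mm
STS2 = 75.8 N/mm
STS3 = 75.8 N/mm
Mean = 90.0 N/mm

STS1 = 284 / 2.4 = 118.3 N/mm
STS2 = 182 / 2.4 = 75.8 N/mm
STS3 = 182 / 2.4 = 75.8 N/mm
Mean = (118.3 + 75.8 + 75.8) / 3 = 90.0 N/mm


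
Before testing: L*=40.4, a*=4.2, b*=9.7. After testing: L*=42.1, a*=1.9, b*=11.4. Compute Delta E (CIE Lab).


Delta E = 3.33

dL = 42.1 - 40.4 = 1.7
da = 1.9 - 4.2 = -2.3
db = 11.4 - 9.7 = 1.7
dE = sqrt((1.7)^2 + (-2.3)^2 + (1.7)^2) = 3.33


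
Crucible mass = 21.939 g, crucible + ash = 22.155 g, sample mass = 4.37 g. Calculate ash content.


Ash mass = 0.216 g
Ash content = 4.94%

Ash mass = 22.155 - 21.939 = 0.216 g
Ash% = 0.216 / 4.37 x 100 = 4.94%


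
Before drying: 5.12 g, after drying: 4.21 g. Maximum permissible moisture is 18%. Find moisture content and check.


MC = (5.12 - 4.21) / 5.12 x 100 = 17.8%
Maximum: 18%
Acceptable: Yes


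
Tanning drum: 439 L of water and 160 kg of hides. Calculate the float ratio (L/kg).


2.7

Float ratio = water / hide weight
Ratio = 439 / 160 = 2.7


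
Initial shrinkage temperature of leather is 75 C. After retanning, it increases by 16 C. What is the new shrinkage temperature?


91 C

New Ts = 75 + 16 = 91 C


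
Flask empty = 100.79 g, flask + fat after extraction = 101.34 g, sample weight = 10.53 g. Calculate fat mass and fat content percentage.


Fat mass = 0.55 g
Fat content = 5.2%


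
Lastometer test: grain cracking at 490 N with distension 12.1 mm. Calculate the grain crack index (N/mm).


Grain crack index = force / distension
Index = 490 / 12.1 = 40.5 N/mm


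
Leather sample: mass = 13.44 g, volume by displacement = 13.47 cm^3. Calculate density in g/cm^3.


Density = mass / volume
Density = 13.44 / 13.47 = 0.998 g/cm^3


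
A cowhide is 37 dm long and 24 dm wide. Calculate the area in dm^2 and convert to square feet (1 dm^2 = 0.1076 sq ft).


Area = 37 x 24 = 888 dm^2
Conversion: 888 x 0.1076 = 95.55 sq ft


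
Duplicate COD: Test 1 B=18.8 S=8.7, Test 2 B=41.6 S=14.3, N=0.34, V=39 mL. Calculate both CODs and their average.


COD1 = 704.4 mg/L
COD2 = 1904.0 mg/L
Average = 1304.2 mg/L


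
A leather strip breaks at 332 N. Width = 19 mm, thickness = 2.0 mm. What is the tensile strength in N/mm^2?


Cross-sectional area = 19 x 2.0 = 38.0 mm^2
Tensile strength = 332 / 38.0 = 8.74 N/mm^2


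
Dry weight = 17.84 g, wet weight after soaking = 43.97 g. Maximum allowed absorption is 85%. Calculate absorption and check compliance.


WA = (43.97 - 17.84) / 17.84 x 100 = 146.5%
Maximum allowed: 85%
Compliant: No


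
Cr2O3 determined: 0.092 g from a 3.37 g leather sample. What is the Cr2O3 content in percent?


Cr2O3% = 0.092 / 3.37 x 100
Cr2O3% = 2.73%


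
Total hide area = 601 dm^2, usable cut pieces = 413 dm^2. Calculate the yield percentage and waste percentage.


Yield = 413 / 601 x 100 = 68.7%
Waste = 601 - 413 = 188 dm^2
Waste% = 100 - 68.7 = 31.3%


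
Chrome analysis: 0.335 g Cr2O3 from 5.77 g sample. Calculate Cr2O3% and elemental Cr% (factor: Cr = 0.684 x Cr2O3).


Cr2O3 = 5.81%
Cr = 3.97%

Cr2O3% = 0.335 / 5.77 x 100 = 5.81%
Cr% = 5.81 x 0.684 = 3.97%


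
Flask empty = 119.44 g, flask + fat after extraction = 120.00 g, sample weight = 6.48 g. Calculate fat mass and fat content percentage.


Fat mass = 0.56 g
Fat content = 8.6%

Fat mass = 120.00 - 119.44 = 0.56 g
Fat% = 0.56 / 6.48 x 100 = 8.6%


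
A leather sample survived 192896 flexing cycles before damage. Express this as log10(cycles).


log10(192896) = 5.29


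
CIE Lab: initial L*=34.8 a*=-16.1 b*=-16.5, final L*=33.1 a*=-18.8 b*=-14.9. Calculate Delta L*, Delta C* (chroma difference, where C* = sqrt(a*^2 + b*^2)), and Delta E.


Delta L* = 33.1 - 34.8 = -1.7
C1* = sqrt((-16.1)^2 + (-16.5)^2) = 23.053
C2* = sqrt((-18.8)^2 + (-14.9)^2) = 23.989
Delta C* = 23.989 - 23.053 = 0.94
Delta E = sqrt((-1.7)^2 + (-2.7)^2 + (1.6)^2) = 3.57


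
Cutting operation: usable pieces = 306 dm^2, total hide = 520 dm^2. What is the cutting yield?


Yield = usable / total x 100
Yield = 306 / 520 x 100 = 58.8%


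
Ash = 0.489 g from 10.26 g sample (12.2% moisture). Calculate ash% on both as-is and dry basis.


As-is ash = 4.77%
Dry-basis ash = 5.43%


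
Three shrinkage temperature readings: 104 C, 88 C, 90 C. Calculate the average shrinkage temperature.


94.0 C

Average = (104 + 88 + 90) / 3
Average = 282 / 3 = 94.0 C


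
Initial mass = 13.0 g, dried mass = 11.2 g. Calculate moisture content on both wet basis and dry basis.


Wet basis = 13.8%
Dry basis = 16.1%


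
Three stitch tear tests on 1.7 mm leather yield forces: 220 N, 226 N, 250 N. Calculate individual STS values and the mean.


STS1 = 220 / 1.7 = 129.4 N/mm
STS2 = 226 / 1.7 = 132.9 N/mm
STS3 = 250 / 1.7 = 147.1 N/mm
Mean = (129.4 + 132.9 + 147.1) / 3 = 136.5 N/mm


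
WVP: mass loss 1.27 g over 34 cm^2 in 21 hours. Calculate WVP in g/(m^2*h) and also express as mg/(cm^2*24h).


WVP = 1.27 / (34 x 21) x 10000 = 17.79 g/(m^2*h)
Mass loss in mg = 1.27 x 1000 = 1270 mg
Per cm^2 per 24h in mg: 1270 x 24 / (34 x 21) = 30480 / 714 = 42.69 mg/(cm^2*24h)


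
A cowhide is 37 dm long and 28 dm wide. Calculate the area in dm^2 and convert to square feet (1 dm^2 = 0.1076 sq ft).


1036 dm^2
111.47 sq ft


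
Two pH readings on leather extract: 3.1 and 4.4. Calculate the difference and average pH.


Difference = |3.1 - 4.4| = 1.3
Average = (3.1 + 4.4) / 2 = 3.75


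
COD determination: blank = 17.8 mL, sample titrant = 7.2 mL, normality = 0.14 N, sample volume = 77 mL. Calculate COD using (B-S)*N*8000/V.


154.2 mg/L


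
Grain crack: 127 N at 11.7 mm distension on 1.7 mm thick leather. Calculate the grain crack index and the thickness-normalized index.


Crack index = 10.9 N/mm
Normalized index = 6.4 N/mm per mm

Crack index = 127 / 11.7 = 10.9 N/mm
Normalized = 10.9 / 1.7 = 6.4 N/mm per mm


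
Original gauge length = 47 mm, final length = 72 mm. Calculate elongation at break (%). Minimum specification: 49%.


Extension = 72 - 47 = 25 mm
Elongation = 25 / 47 x 100 = 53.2%
Minimum required: 49%
Meets specification: Yes


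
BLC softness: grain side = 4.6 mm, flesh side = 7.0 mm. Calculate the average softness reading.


Average = (4.6 + 7.0) / 2
Average = 5.80 mm


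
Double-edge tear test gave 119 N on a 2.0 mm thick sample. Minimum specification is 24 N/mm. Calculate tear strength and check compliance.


Tear strength = 119 / 2.0 = 59.5 N/mm
Required minimum = 24 N/mm
Compliant: Yes


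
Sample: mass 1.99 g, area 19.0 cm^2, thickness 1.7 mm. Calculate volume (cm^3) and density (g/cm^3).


Volume = 3.230 cm^3
Density = 0.616 g/cm^3


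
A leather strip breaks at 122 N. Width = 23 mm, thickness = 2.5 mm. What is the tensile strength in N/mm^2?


2.12 N/mm^2

Cross-sectional area = 23 x 2.5 = 57.5 mm^2
Tensile strength = 122 / 57.5 = 2.12 N/mm^2


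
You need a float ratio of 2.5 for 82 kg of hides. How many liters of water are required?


Water = hide weight x target ratio
Water = 82 x 2.5 = 205.0 L


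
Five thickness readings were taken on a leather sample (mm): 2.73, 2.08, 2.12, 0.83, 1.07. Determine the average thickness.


Sum = 2.73 + 2.08 + 2.12 + 0.83 + 1.07 = 8.83
Average = 8.83 / 5 = 1.77 mm


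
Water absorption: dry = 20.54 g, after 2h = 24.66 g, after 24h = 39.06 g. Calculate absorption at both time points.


WA (2h) = (24.66 - 20.54) / 20.54 x 100 = 20.1%
WA (24h) = (39.06 - 20.54) / 20.54 x 100 = 90.2%


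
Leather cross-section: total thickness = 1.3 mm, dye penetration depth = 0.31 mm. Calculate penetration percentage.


Penetration% = 0.31 / 1.3 x 100
Penetration = 23.8%


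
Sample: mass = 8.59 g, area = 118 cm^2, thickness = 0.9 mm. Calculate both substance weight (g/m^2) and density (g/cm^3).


Substance weight = 728.0 g/m^2
Density = 0.809 g/cm^3


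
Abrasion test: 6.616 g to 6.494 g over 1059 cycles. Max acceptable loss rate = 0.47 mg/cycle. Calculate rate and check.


Rate = 0.115 mg/cycle
Passes: Yes


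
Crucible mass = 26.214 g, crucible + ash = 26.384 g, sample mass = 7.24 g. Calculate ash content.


Ash mass = 26.384 - 26.214 = 0.170 g
Ash% = 0.170 / 7.24 x 100 = 2.35%


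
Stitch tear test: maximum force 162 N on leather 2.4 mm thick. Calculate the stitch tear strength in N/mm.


Stitch tear strength = force / thickness
STS = 162 / 2.4 = 67.5 N/mm


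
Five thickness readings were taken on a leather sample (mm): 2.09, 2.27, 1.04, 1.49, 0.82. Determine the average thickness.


Sum = 2.09 + 2.27 + 1.04 + 1.49 + 0.82 = 7.71
Average = 7.71 / 5 = 1.54 mm


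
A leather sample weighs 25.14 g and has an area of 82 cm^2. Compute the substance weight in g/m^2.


Substance weight = mass / area x 10000
SW = 25.14 / 82 x 10000
SW = 3065.9 g/m^2


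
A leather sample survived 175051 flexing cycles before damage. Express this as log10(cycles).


log10(175051) = 5.24


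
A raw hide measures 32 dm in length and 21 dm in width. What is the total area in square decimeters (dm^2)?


Area = length x width
Area = 32 x 21 = 672 dm^2


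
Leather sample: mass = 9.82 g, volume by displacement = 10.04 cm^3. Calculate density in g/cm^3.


0.978 g/cm^3

Density = mass / volume
Density = 9.82 / 10.04 = 0.978 g/cm^3


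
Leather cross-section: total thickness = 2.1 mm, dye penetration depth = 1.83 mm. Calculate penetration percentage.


Penetration% = 1.83 / 2.1 x 100
Penetration = 87.1%


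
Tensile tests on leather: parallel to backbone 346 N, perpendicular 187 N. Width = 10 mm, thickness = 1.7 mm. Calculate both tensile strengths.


Area = 10 x 1.7 = 17.0 mm^2
TS (parallel) = 346 / 17.0 = 20.35 N/mm^2
TS (perpendicular) = 187 / 17.0 = 11.00 N/mm^2


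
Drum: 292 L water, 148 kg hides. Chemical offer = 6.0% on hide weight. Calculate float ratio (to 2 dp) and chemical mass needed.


Float ratio = 292 / 148 = 1.97
Chemical = 148 x 6.0 / 100 = 8.88 kg


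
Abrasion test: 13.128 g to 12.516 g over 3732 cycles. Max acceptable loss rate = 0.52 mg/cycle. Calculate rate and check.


Rate = 0.164 mg/cycle
Passes: Yes


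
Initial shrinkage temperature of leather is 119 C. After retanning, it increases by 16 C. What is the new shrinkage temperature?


135 C

New Ts = 119 + 16 = 135 C


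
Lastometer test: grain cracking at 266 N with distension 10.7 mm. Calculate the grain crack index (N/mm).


Grain crack index = force / distension
Index = 266 / 10.7 = 24.9 N/mm


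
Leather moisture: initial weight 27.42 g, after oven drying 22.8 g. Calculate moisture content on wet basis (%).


16.8%

Moisture = 27.42 - 22.8 = 4.62 g
MC = 4.62 / 27.42 x 100 = 16.8%


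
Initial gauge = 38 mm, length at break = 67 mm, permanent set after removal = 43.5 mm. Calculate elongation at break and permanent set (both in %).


Elongation at break = 76.3%
Permanent set = 14.5%

Elongation at break = (67 - 38) / 38 x 100 = 76.3%
Permanent set = (43.5 - 38) / 38 x 100 = 14.5%


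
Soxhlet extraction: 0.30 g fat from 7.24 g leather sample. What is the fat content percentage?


4.1%

Fat content = 0.30 / 7.24 x 100
Fat = 4.1%


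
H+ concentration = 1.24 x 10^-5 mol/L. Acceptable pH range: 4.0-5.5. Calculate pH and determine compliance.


pH = 4.91
Compliant: Yes

pH = -log10(1.24 x 10^-5) = 4.91
Range: 4.0 to 5.5
Compliant: Yes


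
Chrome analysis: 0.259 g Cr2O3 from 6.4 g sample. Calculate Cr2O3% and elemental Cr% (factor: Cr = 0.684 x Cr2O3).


Cr2O3 = 4.05%
Cr = 2.77%


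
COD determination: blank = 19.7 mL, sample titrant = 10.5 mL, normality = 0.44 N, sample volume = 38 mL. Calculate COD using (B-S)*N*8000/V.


COD = (19.7 - 10.5) x 0.44 x 8000 / 38
COD = 9.2 x 0.44 x 8000 / 38
COD = 852.2 mg/L


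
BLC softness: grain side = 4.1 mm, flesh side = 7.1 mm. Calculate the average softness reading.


5.60 mm


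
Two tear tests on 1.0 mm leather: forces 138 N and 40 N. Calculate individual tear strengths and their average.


Tear 1 = 138 / 1.0 = 138.0 N/mm
Tear 2 = 40 / 1.0 = 40.0 N/mm
Average = (138.0 + 40.0) / 2 = 89.0 N/mm


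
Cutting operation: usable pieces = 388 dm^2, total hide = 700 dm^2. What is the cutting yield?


55.4%


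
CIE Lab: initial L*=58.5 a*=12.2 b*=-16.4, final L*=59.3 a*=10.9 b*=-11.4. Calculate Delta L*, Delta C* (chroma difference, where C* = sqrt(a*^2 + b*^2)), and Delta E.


Delta L* = 0.8
Delta C* = -4.67
Delta E = 5.23


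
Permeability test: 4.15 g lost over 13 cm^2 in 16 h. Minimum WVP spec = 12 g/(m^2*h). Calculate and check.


WVP = 4.15 / (13 x 16) x 10000 = 199.52 g/(m^2*h)
Minimum: 12 g/(m^2*h)
Meets spec: Yes


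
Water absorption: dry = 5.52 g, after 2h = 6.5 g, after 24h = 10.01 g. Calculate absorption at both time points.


2h absorption = 17.8%
24h absorption = 81.3%

WA (2h) = (6.5 - 5.52) / 5.52 x 100 = 17.8%
WA (24h) = (10.01 - 5.52) / 5.52 x 100 = 81.3%


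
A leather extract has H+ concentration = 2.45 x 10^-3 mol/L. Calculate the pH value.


pH = -log10[H+]
pH = -log10(2.45 x 10^-3) = 2.61


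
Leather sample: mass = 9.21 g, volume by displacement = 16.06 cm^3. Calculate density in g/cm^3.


0.573 g/cm^3

Density = mass / volume
Density = 9.21 / 16.06 = 0.573 g/cm^3


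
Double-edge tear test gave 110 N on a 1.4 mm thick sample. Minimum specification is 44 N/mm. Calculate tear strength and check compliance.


Tear strength = 110 / 1.4 = 78.6 N/mm
Required minimum = 44 N/mm
Compliant: Yes


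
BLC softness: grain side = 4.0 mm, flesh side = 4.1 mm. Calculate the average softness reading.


Average = (4.0 + 4.1) / 2
Average = 4.05 mm


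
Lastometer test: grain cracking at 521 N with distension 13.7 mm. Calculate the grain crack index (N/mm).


Grain crack index = force / distension
Index = 521 / 13.7 = 38.0 N/mm


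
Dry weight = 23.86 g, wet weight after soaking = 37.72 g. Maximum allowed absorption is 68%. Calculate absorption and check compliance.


Absorption = 58.1%
Compliant: Yes

WA = (37.72 - 23.86) / 23.86 x 100 = 58.1%
Maximum allowed: 68%
Compliant: Yes


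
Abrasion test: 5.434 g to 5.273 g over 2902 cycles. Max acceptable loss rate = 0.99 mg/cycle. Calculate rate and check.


Rate = 0.055 mg/cycle
Passes: Yes

Loss = 5.434 - 5.273 = 0.161 g
Rate = 0.161 g / 2902 cycles x 1000 = 0.055 mg/cycle
Max = 0.99 mg/cycle
Passes: Yes


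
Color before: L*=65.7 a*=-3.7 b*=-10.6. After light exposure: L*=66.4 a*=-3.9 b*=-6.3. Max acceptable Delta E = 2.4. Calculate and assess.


Delta E = 4.36
Passes: No

dL = 0.7, da = -0.2, db = 4.3
dE = sqrt((0.7)^2 + (-0.2)^2 + (4.3)^2) = 4.36
Max = 2.4
Passes: No


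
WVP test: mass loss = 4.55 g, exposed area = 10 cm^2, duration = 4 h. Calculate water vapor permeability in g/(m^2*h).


WVP = mass_loss / (area x time) x 10000
WVP = 4.55 / (10 x 4) x 10000
WVP = 4.55 / 40 x 10000 = 1137.50 g/(m^2*h)


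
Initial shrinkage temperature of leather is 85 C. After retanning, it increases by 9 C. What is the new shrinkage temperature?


94 C


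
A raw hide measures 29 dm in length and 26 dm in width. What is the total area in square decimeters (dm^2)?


754 dm^2

Area = length x width
Area = 29 x 26 = 754 dm^2


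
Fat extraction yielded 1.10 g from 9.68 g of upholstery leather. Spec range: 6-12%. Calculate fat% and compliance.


Fat% = 1.10 / 9.68 x 100 = 11.4%
Spec range: 6-12%
Compliant: Yes


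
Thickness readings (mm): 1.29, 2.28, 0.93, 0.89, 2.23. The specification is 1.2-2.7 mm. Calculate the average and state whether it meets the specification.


Sum = 7.62
Average = 7.62 / 5 = 1.52 mm
Specification range: 1.2 to 2.7 mm
Within spec: Yes


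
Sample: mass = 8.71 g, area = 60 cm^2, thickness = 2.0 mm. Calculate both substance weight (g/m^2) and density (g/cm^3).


Substance weight = 1451.7 g/m^2
Density = 0.726 g/cm^3


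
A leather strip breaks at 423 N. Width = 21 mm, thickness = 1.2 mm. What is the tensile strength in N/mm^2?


Cross-sectional area = 21 x 1.2 = 25.2 mm^2
Tensile strength = 423 / 25.2 = 16.79 N/mm^2


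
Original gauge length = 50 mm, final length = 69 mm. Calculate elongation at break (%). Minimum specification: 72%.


Elongation = 38.0%
Meets spec: No

Extension = 69 - 50 = 19 mm
Elongation = 19 / 50 x 100 = 38.0%
Minimum required: 72%
Meets specification: No


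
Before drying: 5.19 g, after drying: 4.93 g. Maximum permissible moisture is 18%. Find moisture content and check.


MC = (5.19 - 4.93) / 5.19 x 100 = 5.0%
Maximum: 18%
Acceptable: Yes


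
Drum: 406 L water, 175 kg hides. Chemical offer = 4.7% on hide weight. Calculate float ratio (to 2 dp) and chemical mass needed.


Float ratio = 2.32
Chemical needed = 8.225 kg

Float ratio = 406 / 175 = 2.32
Chemical = 175 x 4.7 / 100 = 8.225 kg


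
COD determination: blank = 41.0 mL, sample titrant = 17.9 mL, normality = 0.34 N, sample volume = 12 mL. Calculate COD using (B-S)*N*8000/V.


5236.0 mg/L

COD = (41.0 - 17.9) x 0.34 x 8000 / 12
COD = 23.1 x 0.34 x 8000 / 12
COD = 5236.0 mg/L


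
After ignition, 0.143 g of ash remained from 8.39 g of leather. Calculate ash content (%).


1.70%


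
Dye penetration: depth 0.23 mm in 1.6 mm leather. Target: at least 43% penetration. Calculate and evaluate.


Penetration = 0.23 / 1.6 x 100 = 14.4%
Target: 43%
Meets target: No


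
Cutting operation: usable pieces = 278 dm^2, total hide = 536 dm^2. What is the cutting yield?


51.9%


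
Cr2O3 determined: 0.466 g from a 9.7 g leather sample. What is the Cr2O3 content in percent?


4.80%


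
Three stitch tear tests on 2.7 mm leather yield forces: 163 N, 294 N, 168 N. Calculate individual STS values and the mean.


STS1 = 163 / 2.7 = 60.4 N/mm
STS2 = 294 / 2.7 = 108.9 N/mm
STS3 = 168 / 2.7 = 62.2 N/mm
Mean = (60.4 + 108.9 + 62.2) / 3 = 77.2 N/mm


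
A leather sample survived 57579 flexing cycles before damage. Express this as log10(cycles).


4.76

log10(57579) = 4.76


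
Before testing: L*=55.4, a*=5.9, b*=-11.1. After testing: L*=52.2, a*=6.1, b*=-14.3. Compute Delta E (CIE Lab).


Delta E = 4.53

dL = 52.2 - 55.4 = -3.2
da = 6.1 - 5.9 = 0.2
db = -14.3 - (-11.1) = -3.2
dE = sqrt((-3.2)^2 + (0.2)^2 + (-3.2)^2) = 4.53


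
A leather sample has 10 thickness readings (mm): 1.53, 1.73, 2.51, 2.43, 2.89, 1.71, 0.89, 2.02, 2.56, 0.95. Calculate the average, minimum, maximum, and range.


Average = 1.92 mm
Min = 0.89 mm
Max = 2.89 mm
Range = 2.00 mm


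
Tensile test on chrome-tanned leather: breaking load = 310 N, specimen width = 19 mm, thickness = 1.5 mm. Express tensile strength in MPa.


Cross-section = 19 x 1.5 = 28.5 mm^2
TS = 310 / 28.5 = 10.88 MPa
(1 N/mm^2 = 1 MPa)


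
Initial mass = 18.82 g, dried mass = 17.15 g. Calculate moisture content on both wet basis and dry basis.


Wet basis = 8.9%
Dry basis = 9.7%


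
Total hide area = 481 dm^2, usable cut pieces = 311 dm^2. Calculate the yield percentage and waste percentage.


Yield = 311 / 481 x 100 = 64.7%
Waste = 481 - 311 = 170 dm^2
Waste% = 100 - 64.7 = 35.3%


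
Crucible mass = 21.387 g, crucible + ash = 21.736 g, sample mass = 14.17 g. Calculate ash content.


Ash mass = 0.349 g
Ash content = 2.46%

Ash mass = 21.736 - 21.387 = 0.349 g
Ash% = 0.349 / 14.17 x 100 = 2.46%


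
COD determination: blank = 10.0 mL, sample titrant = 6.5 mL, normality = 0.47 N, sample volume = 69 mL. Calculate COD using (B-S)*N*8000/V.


190.7 mg/L

COD = (10.0 - 6.5) x 0.47 x 8000 / 69
COD = 3.5 x 0.47 x 8000 / 69
COD = 190.7 mg/L


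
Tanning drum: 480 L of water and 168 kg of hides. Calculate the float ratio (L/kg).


2.9

Float ratio = water / hide weight
Ratio = 480 / 168 = 2.9


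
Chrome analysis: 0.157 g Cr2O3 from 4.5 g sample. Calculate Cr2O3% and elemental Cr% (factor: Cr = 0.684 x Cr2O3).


Cr2O3% = 0.157 / 4.5 x 100 = 3.49%
Cr% = 3.49 x 0.684 = 2.39%


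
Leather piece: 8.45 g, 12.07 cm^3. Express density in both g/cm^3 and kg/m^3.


0.700 g/cm^3
700 kg/m^3

Density = 8.45 / 12.07 = 0.700 g/cm^3
Convert: 0.700 x 1000 = 700 kg/m^3


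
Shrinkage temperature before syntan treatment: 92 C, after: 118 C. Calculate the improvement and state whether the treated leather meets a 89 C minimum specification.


Improvement = 118 - 92 = 26 C
Spec check: 118 C >= 89 C? Yes


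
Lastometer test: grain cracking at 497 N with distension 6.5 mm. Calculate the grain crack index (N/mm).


76.5 N/mm


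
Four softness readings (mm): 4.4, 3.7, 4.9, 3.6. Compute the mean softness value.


4.15 mm


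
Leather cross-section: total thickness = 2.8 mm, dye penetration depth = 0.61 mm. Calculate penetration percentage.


21.8%

Penetration% = 0.61 / 2.8 x 100
Penetration = 21.8%


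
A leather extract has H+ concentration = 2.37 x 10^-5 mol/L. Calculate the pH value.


pH = 4.63


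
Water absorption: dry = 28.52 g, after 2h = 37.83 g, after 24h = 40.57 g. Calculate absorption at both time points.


2h absorption = 32.6%
24h absorption = 42.3%


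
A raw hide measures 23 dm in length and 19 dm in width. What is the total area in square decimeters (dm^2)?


Area = length x width
Area = 23 x 19 = 437 dm^2


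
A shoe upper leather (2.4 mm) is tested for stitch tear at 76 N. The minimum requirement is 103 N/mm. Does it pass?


STS = 76 / 2.4 = 31.7 N/mm
Minimum required: 103 N/mm
Passes: No


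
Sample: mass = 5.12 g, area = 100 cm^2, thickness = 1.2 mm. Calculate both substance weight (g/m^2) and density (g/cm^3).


SW = 5.12 / 100 x 10000 = 512.0 g/m^2
Volume = 100 x 1.2 / 10 = 12.00 cm^3
Density = 5.12 / 12.00 = 0.427 g/cm^3


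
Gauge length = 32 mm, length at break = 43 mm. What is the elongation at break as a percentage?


Extension = 43 - 32 = 11 mm
Elongation = 11 / 32 x 100 = 34.4%


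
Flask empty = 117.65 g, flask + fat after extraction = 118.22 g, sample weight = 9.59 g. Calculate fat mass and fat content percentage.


Fat mass = 0.57 g
Fat content = 5.9%

Fat mass = 118.22 - 117.65 = 0.57 g
Fat% = 0.57 / 9.59 x 100 = 5.9%


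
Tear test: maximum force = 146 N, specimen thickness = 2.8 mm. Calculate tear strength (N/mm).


52.1 N/mm


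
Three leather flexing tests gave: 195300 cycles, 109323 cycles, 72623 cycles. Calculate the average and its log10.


Average = (195300 + 109323 + 72623) / 3 = 125749 cycles
log10(125749) = 5.10


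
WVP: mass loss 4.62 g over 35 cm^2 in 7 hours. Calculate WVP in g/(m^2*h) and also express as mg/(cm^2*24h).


WVP = 4.62 / (35 x 7) x 10000 = 188.57 g/(m^2*h)
Mass loss in mg = 4.62 x 1000 = 4620 mg
Per cm^2 per 24h in mg: 4620 x 24 / (35 x 7) = 110880 / 245 = 452.57 mg/(cm^2*24h)


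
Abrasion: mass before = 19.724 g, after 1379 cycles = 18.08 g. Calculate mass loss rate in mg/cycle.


1.192 mg/cycle

Mass loss = 19.724 - 18.08 = 1.644 g
Rate = 1.644 / 1379 x 1000 = 1.192 mg/cycle


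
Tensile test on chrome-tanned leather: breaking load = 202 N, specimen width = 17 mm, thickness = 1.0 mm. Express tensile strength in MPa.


11.88 MPa


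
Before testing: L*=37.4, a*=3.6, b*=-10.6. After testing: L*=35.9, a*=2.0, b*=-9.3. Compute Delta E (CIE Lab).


dL = 35.9 - 37.4 = -1.5
da = 2.0 - 3.6 = -1.6
db = -9.3 - (-10.6) = 1.3
dE = sqrt((-1.5)^2 + (-1.6)^2 + (1.3)^2) = 2.55


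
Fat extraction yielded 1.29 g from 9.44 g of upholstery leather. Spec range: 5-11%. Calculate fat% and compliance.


Fat% = 1.29 / 9.44 x 100 = 13.7%
Spec range: 5-11%
Compliant: No


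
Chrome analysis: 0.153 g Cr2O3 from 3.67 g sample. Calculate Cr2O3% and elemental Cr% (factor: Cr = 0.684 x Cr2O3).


Cr2O3% = 0.153 / 3.67 x 100 = 4.17%
Cr% = 4.17 x 0.684 = 2.85%


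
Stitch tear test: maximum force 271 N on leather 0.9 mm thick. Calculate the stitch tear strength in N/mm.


Stitch tear strength = force / thickness
STS = 271 / 0.9 = 301.1 N/mm


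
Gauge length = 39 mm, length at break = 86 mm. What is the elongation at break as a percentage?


Extension = 86 - 39 = 47 mm
Elongation = 47 / 39 x 100 = 120.5%


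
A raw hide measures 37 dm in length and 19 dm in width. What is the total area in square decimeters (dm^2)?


Area = length x width
Area = 37 x 19 = 703 dm^2


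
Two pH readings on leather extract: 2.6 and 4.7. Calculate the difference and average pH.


Difference = |2.6 - 4.7| = 2.1
Average = (2.6 + 4.7) / 2 = 3.65


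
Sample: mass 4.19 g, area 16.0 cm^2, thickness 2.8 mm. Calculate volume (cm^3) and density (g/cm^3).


Thickness in cm = 2.8 / 10 = 0.28 cm
Volume = 16.0 x 0.28 = 4.480 cm^3
Density = 4.19 / 4.480 = 0.935 g/cm^3


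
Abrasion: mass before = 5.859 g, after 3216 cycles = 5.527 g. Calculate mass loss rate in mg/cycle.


Mass loss = 5.859 - 5.527 = 0.332 g
Rate = 0.332 / 3216 x 1000 = 0.103 mg/cycle


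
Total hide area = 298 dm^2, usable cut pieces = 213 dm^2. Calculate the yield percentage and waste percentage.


Yield = 71.5%
Waste = 28.5%


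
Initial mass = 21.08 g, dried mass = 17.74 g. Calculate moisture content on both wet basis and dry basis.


Moisture lost = 21.08 - 17.74 = 3.34 g
Wet basis MC = 3.34 / 21.08 x 100 = 15.8%
Dry basis MC = 3.34 / 17.74 x 100 = 18.8%


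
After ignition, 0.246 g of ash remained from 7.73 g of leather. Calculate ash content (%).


3.18%

Ash% = 0.246 / 7.73 x 100
Ash% = 3.18%


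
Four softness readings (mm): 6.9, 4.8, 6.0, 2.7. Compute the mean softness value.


5.10 mm


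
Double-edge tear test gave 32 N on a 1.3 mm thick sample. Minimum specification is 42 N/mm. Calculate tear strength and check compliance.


Tear strength = 32 / 1.3 = 24.6 N/mm
Required minimum = 42 N/mm
Compliant: No


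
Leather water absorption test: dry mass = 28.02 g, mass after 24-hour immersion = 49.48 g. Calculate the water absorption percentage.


76.6%

Water absorbed = 49.48 - 28.02 = 21.46 g
WA% = 21.46 / 28.02 x 100 = 76.6%


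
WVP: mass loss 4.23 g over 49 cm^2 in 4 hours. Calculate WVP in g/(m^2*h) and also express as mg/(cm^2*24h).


WVP = 215.82 g/(m^2*h)
Daily rate = 517.96 mg/(cm^2*24h)


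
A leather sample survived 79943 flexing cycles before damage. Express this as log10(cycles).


4.90


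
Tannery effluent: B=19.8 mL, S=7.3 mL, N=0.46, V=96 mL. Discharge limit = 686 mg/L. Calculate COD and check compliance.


COD = 479.2 mg/L
Compliant: Yes


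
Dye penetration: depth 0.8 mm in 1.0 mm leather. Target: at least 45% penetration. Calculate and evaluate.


Penetration = 80.0%
Meets target: Yes


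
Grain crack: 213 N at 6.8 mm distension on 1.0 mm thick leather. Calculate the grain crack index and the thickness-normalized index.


Crack index = 213 / 6.8 = 31.3 N/mm
Normalized = 31.3 / 1.0 = 31.3 N/mm per mm


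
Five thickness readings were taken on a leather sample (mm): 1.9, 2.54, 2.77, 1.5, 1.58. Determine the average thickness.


Sum = 1.9 + 2.54 + 2.77 + 1.5 + 1.58 = 10.29
Average = 10.29 / 5 = 2.06 mm


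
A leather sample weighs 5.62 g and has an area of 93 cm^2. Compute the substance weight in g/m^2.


604.3 g/m^2

Substance weight = mass / area x 10000
SW = 5.62 / 93 x 10000
SW = 604.3 g/m^2


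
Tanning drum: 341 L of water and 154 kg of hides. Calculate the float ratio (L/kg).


2.2


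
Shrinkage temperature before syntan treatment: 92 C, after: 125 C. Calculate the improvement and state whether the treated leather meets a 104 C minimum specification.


Improvement = 125 - 92 = 33 C
Spec check: 125 C >= 104 C? Yes


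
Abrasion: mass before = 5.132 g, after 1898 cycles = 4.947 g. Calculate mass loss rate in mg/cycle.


0.097 mg/cycle


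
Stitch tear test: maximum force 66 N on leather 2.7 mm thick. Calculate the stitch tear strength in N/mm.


Stitch tear strength = force / thickness
STS = 66 / 2.7 = 24.4 N/mm


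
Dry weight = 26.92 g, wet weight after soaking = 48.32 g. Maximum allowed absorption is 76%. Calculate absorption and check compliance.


Absorption = 79.5%
Compliant: No

WA = (48.32 - 26.92) / 26.92 x 100 = 79.5%
Maximum allowed: 76%
Compliant: No


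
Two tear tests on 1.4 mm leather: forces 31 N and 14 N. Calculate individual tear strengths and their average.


Tear 1 = 31 / 1.4 = 22.1 N/mm
Tear 2 = 14 / 1.4 = 10.0 N/mm
Average = (22.1 + 10.0) / 2 = 16.1 N/mm


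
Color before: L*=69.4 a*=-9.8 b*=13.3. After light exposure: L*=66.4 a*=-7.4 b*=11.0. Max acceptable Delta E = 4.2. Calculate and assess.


Delta E = 4.48
Passes: No


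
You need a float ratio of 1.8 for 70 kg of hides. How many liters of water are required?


Water = hide weight x target ratio
Water = 70 x 1.8 = 126.0 L


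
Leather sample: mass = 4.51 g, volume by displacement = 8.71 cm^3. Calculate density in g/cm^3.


0.518 g/cm^3

Density = mass / volume
Density = 4.51 / 8.71 = 0.518 g/cm^3


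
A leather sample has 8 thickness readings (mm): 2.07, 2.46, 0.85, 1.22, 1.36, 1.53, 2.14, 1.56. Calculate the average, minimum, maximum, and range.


Average = 1.65 mm
Min = 0.85 mm
Max = 2.46 mm
Range = 1.61 mm


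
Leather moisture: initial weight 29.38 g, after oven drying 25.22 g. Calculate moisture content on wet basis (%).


14.2%

Moisture = 29.38 - 25.22 = 4.16 g
MC = 4.16 / 29.38 x 100 = 14.2%


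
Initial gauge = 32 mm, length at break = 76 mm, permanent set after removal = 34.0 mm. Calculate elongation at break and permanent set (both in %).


Elongation at break = (76 - 32) / 32 x 100 = 137.5%
Permanent set = (34.0 - 32) / 32 x 100 = 6.3%


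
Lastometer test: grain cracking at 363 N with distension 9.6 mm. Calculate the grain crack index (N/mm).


Grain crack index = force / distension
Index = 363 / 9.6 = 37.8 N/mm


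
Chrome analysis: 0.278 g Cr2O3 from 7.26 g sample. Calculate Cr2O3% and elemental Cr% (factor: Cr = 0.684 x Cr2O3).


Cr2O3% = 0.278 / 7.26 x 100 = 3.83%
Cr% = 3.83 x 0.684 = 2.62%


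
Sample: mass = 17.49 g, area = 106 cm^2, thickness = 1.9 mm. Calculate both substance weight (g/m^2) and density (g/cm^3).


Substance weight = 1650.0 g/m^2
Density = 0.868 g/cm^3

SW = 17.49 / 106 x 10000 = 1650.0 g/m^2
Volume = 106 x 1.9 / 10 = 20.14 cm^3
Density = 17.49 / 20.14 = 0.868 g/cm^3


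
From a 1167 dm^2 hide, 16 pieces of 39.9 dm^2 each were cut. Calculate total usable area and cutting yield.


Total usable = 16 x 39.9 = 638.4 dm^2
Yield = 638.4 / 1167 x 100 = 54.7%


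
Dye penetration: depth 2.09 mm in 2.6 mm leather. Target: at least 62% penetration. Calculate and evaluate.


Penetration = 80.4%
Meets target: Yes

Penetration = 2.09 / 2.6 x 100 = 80.4%
Target: 62%
Meets target: Yes


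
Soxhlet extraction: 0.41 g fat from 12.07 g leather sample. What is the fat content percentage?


3.4%


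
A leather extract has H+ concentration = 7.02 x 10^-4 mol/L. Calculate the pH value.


pH = -log10[H+]
pH = -log10(7.02 x 10^-4) = 3.15


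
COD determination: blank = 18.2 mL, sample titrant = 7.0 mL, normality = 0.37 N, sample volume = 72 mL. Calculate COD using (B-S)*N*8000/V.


460.4 mg/L

COD = (18.2 - 7.0) x 0.37 x 8000 / 72
COD = 11.2 x 0.37 x 8000 / 72
COD = 460.4 mg/L


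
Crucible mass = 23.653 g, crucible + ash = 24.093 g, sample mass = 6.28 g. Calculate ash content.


Ash mass = 0.440 g
Ash content = 7.01%

Ash mass = 24.093 - 23.653 = 0.440 g
Ash% = 0.440 / 6.28 x 100 = 7.01%


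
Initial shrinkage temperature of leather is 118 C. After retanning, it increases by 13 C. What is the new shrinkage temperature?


131 C

New Ts = 118 + 13 = 131 C


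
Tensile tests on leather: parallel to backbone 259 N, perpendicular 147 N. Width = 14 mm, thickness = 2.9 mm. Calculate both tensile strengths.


Area = 14 x 2.9 = 40.6 mm^2
TS (parallel) = 259 / 40.6 = 6.38 N/mm^2
TS (perpendicular) = 147 / 40.6 = 3.62 N/mm^2


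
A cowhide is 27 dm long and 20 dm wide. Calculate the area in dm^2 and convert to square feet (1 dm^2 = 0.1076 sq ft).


540 dm^2
58.10 sq ft

Area = 27 x 20 = 540 dm^2
Conversion: 540 x 0.1076 = 58.10 sq ft


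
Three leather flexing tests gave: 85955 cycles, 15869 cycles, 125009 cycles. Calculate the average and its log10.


Average = (85955 + 15869 + 125009) / 3 = 75611 cycles
log10(75611) = 4.88


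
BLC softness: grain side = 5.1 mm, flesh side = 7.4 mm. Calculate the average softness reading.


Average = (5.1 + 7.4) / 2
Average = 6.25 mm


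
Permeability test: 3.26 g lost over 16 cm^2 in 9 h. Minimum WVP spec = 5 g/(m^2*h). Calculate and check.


WVP = 226.39 g/(m^2*h)
Meets specification: Yes

WVP = 3.26 / (16 x 9) x 10000 = 226.39 g/(m^2*h)
Minimum: 5 g/(m^2*h)
Meets spec: Yes


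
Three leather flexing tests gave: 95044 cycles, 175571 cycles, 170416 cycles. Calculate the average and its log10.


Average = (95044 + 175571 + 170416) / 3 = 147010 cycles
log10(147010) = 5.17


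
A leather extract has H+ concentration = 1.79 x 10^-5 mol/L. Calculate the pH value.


pH = 4.75

pH = -log10[H+]
pH = -log10(1.79 x 10^-5) = 4.75


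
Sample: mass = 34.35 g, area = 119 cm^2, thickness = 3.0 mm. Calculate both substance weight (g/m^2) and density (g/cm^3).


SW = 34.35 / 119 x 10000 = 2886.6 g/m^2
Volume = 119 x 3.0 / 10 = 35.70 cm^3
Density = 34.35 / 35.70 = 0.962 g/cm^3


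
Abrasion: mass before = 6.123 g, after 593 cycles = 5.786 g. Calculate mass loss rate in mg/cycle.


0.568 mg/cycle


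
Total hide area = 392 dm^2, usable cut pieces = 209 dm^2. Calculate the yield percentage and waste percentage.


Yield = 53.3%
Waste = 46.7%

Yield = 209 / 392 x 100 = 53.3%
Waste = 392 - 209 = 183 dm^2
Waste% = 100 - 53.3 = 46.7%


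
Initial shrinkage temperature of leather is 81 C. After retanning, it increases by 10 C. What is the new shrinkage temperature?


91 C


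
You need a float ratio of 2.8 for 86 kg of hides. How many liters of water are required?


Water = hide weight x target ratio
Water = 86 x 2.8 = 240.8 L


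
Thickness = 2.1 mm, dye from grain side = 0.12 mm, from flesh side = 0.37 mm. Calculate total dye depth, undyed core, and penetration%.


Total dyed = 0.12 + 0.37 = 0.49 mm
Undyed core = 2.1 - 0.49 = 1.61 mm
Penetration = 0.49 / 2.1 x 100 = 23.3%


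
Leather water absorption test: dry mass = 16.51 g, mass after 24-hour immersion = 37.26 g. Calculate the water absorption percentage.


125.7%


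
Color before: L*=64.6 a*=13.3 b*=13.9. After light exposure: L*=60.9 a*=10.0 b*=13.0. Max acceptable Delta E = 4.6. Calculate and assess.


Delta E = 5.04
Passes: No

dL = -3.7, da = -3.3, db = -0.9
dE = sqrt((-3.7)^2 + (-3.3)^2 + (-0.9)^2) = 5.04
Max = 4.6
Passes: No


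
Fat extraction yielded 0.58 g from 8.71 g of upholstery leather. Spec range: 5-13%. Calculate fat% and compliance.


Fat content = 6.7%
Compliant: Yes

Fat% = 0.58 / 8.71 x 100 = 6.7%
Spec range: 5-13%
Compliant: Yes


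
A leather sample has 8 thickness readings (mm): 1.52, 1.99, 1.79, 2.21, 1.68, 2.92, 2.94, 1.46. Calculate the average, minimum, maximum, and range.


Average = 2.06 mm
Min = 1.46 mm
Max = 2.94 mm
Range = 1.48 mm


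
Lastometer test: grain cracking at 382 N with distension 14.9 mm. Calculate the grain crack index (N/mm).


25.6 N/mm

Grain crack index = force / distension
Index = 382 / 14.9 = 25.6 N/mm
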